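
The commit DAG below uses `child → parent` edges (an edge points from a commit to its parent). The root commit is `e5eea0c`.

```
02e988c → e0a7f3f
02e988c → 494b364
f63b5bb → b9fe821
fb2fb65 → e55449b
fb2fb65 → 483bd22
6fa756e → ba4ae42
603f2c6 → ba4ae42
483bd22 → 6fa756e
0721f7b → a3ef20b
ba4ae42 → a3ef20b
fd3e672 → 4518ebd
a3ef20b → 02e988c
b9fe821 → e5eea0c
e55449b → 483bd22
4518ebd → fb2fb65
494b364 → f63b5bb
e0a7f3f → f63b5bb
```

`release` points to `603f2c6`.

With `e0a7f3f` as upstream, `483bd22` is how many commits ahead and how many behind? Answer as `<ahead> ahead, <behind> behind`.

6 ahead, 0 behind

Reachable from 483bd22: {02e988c, 483bd22, 494b364, 6fa756e, a3ef20b, b9fe821, ba4ae42, e0a7f3f, e5eea0c, f63b5bb}.
Reachable from e0a7f3f: {b9fe821, e0a7f3f, e5eea0c, f63b5bb}.
Only in 483bd22's history (ahead): {02e988c, 483bd22, 494b364, 6fa756e, a3ef20b, ba4ae42} — 6.
Only in e0a7f3f's history (behind): {} — 0.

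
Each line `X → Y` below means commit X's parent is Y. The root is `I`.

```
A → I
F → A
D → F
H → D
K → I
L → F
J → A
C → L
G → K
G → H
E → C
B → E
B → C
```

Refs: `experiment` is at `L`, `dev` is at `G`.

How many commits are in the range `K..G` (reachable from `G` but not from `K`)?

Reachable from G: {A, D, F, G, H, I, K}.
Reachable from K: {I, K}.
In G's history but not K's: {A, D, F, G, H} — 5 commits.

5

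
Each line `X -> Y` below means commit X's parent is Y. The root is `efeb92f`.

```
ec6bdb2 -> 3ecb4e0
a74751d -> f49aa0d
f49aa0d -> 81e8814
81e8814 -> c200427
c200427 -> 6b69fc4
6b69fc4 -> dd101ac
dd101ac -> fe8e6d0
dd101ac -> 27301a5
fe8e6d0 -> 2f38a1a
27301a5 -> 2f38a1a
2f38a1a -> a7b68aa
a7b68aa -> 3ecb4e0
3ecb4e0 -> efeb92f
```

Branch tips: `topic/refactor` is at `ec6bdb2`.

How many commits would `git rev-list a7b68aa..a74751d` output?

9

Reachable from a74751d: {27301a5, 2f38a1a, 3ecb4e0, 6b69fc4, 81e8814, a74751d, a7b68aa, c200427, dd101ac, efeb92f, f49aa0d, fe8e6d0}.
Reachable from a7b68aa: {3ecb4e0, a7b68aa, efeb92f}.
In a74751d's history but not a7b68aa's: {27301a5, 2f38a1a, 6b69fc4, 81e8814, a74751d, c200427, dd101ac, f49aa0d, fe8e6d0} — 9 commits.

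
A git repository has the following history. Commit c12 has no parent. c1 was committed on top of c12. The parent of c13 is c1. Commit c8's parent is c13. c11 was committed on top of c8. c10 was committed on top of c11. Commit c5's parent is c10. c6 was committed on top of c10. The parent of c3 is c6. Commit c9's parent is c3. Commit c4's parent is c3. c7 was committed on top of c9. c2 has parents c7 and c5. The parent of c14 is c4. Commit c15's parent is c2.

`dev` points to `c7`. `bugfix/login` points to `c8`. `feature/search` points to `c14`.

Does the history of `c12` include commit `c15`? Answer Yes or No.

No

Ancestors of c12: {c12}.
c15 is not in that set, so it is not an ancestor of c12.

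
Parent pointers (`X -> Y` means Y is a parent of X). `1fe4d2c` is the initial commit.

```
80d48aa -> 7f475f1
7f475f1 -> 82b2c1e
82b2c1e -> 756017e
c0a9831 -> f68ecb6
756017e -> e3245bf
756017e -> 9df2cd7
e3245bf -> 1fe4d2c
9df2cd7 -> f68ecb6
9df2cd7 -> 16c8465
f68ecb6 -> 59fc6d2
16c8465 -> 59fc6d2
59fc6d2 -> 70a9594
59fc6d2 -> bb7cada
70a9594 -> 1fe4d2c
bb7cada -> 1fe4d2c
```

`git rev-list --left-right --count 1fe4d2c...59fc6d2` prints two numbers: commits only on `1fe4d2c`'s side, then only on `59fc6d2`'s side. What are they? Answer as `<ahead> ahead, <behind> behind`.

0 ahead, 3 behind

Reachable from 1fe4d2c: {1fe4d2c}.
Reachable from 59fc6d2: {1fe4d2c, 59fc6d2, 70a9594, bb7cada}.
Only in 1fe4d2c's history (ahead): {} — 0.
Only in 59fc6d2's history (behind): {59fc6d2, 70a9594, bb7cada} — 3.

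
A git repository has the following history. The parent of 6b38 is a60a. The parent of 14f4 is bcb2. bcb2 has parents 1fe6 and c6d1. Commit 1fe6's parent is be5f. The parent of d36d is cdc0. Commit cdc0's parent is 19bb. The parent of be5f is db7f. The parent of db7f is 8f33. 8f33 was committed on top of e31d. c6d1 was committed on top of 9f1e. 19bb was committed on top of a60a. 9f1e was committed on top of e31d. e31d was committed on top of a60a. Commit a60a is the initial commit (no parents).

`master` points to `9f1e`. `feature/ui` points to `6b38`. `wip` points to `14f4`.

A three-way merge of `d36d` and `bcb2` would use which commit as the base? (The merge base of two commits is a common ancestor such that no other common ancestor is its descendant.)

Ancestors of d36d: {19bb, a60a, cdc0, d36d}.
Ancestors of bcb2: {1fe6, 8f33, 9f1e, a60a, bcb2, be5f, c6d1, db7f, e31d}.
Common ancestors: {a60a}.
The only common ancestor is a60a, so it is the merge base.

a60a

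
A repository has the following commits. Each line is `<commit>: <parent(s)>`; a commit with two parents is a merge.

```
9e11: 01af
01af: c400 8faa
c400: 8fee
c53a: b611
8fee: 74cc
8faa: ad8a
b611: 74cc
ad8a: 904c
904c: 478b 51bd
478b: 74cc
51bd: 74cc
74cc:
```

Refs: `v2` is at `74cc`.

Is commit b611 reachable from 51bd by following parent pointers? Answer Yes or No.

Ancestors of 51bd: {51bd, 74cc}.
b611 is not in that set, so it is not an ancestor of 51bd.

No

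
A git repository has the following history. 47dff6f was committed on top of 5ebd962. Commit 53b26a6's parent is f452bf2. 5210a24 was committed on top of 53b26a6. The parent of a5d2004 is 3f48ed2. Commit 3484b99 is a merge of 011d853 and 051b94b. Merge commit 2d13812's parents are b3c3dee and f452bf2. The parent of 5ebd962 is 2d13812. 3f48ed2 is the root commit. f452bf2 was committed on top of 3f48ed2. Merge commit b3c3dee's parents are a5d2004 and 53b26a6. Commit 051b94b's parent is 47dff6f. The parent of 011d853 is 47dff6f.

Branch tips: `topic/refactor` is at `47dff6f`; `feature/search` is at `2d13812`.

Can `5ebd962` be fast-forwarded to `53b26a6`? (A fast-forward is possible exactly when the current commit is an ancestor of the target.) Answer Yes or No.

A fast-forward from 5ebd962 to 53b26a6 is possible iff 5ebd962 is an ancestor of 53b26a6.
Ancestors of 53b26a6: {3f48ed2, 53b26a6, f452bf2}.
5ebd962 is not among them, so fast-forward is not possible.

No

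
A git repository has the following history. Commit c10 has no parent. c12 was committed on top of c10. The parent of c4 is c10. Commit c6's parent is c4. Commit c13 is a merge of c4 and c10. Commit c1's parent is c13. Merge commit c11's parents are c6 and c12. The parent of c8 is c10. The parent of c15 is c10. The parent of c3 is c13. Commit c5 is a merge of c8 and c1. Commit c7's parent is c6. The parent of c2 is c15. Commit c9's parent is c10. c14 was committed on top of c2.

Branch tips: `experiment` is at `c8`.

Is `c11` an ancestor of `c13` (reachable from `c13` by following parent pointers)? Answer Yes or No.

Ancestors of c13: {c10, c13, c4}.
c11 is not in that set, so it is not an ancestor of c13.

No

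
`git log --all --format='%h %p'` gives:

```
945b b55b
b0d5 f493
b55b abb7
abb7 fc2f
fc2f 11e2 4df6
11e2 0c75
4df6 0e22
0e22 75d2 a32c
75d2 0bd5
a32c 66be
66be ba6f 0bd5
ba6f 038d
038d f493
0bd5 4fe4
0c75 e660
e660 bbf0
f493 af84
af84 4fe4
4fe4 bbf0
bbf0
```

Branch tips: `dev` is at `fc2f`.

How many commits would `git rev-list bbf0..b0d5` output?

Reachable from b0d5: {4fe4, af84, b0d5, bbf0, f493}.
Reachable from bbf0: {bbf0}.
In b0d5's history but not bbf0's: {4fe4, af84, b0d5, f493} — 4 commits.

4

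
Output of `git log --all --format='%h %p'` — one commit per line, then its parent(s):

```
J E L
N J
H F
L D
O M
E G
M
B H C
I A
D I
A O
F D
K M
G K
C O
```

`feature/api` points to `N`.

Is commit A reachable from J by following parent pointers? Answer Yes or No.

Yes

Ancestors of J (commits reachable by following parents): {A, D, E, G, I, J, K, L, M, O}.
A is in that set, so it is an ancestor of J.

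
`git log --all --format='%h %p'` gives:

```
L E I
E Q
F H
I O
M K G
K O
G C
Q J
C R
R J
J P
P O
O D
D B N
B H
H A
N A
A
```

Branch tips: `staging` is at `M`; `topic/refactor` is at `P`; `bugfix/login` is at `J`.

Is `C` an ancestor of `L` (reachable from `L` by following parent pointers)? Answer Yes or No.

No

Ancestors of L: {A, B, D, E, H, I, J, L, N, O, P, Q}.
C is not in that set, so it is not an ancestor of L.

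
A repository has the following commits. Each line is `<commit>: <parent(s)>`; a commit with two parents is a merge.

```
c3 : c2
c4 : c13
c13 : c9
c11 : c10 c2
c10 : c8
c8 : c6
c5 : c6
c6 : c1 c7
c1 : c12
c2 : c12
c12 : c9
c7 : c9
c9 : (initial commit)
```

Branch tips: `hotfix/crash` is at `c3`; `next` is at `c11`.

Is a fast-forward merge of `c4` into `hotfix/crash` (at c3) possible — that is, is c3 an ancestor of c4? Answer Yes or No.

A fast-forward from c3 to c4 is possible iff c3 is an ancestor of c4.
Ancestors of c4: {c13, c4, c9}.
c3 is not among them, so fast-forward is not possible.

No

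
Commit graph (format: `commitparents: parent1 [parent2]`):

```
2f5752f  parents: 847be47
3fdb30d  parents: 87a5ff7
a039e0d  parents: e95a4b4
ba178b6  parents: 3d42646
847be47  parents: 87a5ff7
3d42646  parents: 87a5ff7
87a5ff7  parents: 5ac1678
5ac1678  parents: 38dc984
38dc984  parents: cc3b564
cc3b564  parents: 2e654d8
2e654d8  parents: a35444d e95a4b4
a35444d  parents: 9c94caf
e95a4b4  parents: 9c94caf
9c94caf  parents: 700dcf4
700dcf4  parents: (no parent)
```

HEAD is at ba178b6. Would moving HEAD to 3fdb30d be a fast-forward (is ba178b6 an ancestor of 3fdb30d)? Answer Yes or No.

A fast-forward from ba178b6 to 3fdb30d is possible iff ba178b6 is an ancestor of 3fdb30d.
Ancestors of 3fdb30d: {2e654d8, 38dc984, 3fdb30d, 5ac1678, 700dcf4, 87a5ff7, 9c94caf, a35444d, cc3b564, e95a4b4}.
ba178b6 is not among them, so fast-forward is not possible.

No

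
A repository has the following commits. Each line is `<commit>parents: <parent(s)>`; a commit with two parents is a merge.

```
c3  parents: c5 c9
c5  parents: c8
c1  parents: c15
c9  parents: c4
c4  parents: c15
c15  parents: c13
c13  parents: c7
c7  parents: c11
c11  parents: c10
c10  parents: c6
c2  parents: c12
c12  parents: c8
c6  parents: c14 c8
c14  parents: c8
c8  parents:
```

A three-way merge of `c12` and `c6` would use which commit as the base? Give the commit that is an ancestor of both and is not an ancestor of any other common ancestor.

c8

Ancestors of c12: {c12, c8}.
Ancestors of c6: {c14, c6, c8}.
Common ancestors: {c8}.
The only common ancestor is c8, so it is the merge base.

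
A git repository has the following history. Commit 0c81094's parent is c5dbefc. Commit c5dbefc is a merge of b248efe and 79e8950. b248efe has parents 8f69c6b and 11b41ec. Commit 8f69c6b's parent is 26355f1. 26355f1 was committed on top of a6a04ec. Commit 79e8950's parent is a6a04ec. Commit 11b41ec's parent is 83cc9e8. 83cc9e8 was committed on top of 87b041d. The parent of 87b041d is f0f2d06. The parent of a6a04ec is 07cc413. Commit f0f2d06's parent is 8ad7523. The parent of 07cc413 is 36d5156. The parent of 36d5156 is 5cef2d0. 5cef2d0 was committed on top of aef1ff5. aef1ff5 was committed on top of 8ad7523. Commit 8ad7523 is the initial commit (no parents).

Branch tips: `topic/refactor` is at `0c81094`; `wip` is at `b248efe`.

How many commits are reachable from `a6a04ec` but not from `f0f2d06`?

5

Reachable from a6a04ec: {07cc413, 36d5156, 5cef2d0, 8ad7523, a6a04ec, aef1ff5}.
Reachable from f0f2d06: {8ad7523, f0f2d06}.
In a6a04ec's history but not f0f2d06's: {07cc413, 36d5156, 5cef2d0, a6a04ec, aef1ff5} — 5 commits.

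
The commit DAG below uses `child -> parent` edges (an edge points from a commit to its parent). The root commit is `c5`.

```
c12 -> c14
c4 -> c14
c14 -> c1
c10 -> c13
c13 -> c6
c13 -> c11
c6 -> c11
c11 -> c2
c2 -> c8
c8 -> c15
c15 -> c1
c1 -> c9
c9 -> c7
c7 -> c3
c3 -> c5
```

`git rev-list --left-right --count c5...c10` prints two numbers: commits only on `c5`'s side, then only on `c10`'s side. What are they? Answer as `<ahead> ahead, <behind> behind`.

0 ahead, 11 behind

Reachable from c5: {c5}.
Reachable from c10: {c1, c10, c11, c13, c15, c2, c3, c5, c6, c7, c8, c9}.
Only in c5's history (ahead): {} — 0.
Only in c10's history (behind): {c1, c10, c11, c13, c15, c2, c3, c6, c7, c8, c9} — 11.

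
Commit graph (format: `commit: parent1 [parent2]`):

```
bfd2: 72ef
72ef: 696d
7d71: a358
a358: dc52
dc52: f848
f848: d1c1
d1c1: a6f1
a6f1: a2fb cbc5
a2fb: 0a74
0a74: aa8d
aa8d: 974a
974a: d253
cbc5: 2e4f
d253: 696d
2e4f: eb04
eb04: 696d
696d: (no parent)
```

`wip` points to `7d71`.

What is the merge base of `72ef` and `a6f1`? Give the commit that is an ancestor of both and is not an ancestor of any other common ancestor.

Ancestors of 72ef: {696d, 72ef}.
Ancestors of a6f1: {0a74, 2e4f, 696d, 974a, a2fb, a6f1, aa8d, cbc5, d253, eb04}.
Common ancestors: {696d}.
The only common ancestor is 696d, so it is the merge base.

696d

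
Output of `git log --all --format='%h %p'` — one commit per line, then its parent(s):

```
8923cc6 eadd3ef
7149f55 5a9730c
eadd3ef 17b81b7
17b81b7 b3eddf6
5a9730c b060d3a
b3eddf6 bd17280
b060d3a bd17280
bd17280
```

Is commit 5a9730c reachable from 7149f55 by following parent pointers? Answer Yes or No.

Yes

Ancestors of 7149f55 (commits reachable by following parents): {5a9730c, 7149f55, b060d3a, bd17280}.
5a9730c is in that set, so it is an ancestor of 7149f55.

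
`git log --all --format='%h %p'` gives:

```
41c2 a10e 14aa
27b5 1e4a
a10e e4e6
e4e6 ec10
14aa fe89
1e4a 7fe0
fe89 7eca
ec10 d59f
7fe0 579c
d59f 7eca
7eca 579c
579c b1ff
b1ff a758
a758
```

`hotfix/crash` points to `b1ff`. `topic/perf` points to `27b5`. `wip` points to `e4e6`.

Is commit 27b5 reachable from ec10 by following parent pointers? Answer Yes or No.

Ancestors of ec10: {579c, 7eca, a758, b1ff, d59f, ec10}.
27b5 is not in that set, so it is not an ancestor of ec10.

No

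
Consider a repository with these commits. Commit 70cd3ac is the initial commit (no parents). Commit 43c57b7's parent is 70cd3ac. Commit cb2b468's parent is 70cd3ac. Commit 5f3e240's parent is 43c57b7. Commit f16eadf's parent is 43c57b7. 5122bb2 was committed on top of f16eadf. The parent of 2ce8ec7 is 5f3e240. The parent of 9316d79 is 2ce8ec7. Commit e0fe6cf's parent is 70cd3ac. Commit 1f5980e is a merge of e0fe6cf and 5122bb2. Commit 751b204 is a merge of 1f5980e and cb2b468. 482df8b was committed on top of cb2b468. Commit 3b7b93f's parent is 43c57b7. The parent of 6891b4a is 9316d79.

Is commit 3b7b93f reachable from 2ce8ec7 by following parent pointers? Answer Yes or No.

Ancestors of 2ce8ec7: {2ce8ec7, 43c57b7, 5f3e240, 70cd3ac}.
3b7b93f is not in that set, so it is not an ancestor of 2ce8ec7.

No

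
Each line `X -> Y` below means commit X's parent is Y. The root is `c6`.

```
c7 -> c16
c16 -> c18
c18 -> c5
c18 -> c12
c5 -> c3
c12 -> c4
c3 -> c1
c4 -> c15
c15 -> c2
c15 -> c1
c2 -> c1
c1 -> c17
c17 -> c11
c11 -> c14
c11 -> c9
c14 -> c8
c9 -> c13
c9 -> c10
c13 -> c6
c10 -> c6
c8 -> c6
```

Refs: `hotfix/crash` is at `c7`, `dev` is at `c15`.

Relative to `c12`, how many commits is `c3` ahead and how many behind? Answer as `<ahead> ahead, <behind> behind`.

Reachable from c3: {c1, c10, c11, c13, c14, c17, c3, c6, c8, c9}.
Reachable from c12: {c1, c10, c11, c12, c13, c14, c15, c17, c2, c4, c6, c8, c9}.
Only in c3's history (ahead): {c3} — 1.
Only in c12's history (behind): {c12, c15, c2, c4} — 4.

1 ahead, 4 behind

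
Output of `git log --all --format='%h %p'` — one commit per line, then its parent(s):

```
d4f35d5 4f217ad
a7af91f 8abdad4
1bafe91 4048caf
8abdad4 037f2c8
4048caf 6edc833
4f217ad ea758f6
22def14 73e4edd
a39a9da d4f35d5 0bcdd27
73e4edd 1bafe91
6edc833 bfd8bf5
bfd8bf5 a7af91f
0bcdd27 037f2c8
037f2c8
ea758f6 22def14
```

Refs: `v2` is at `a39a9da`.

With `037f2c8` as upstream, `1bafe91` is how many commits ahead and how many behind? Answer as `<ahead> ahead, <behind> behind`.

6 ahead, 0 behind

Reachable from 1bafe91: {037f2c8, 1bafe91, 4048caf, 6edc833, 8abdad4, a7af91f, bfd8bf5}.
Reachable from 037f2c8: {037f2c8}.
Only in 1bafe91's history (ahead): {1bafe91, 4048caf, 6edc833, 8abdad4, a7af91f, bfd8bf5} — 6.
Only in 037f2c8's history (behind): {} — 0.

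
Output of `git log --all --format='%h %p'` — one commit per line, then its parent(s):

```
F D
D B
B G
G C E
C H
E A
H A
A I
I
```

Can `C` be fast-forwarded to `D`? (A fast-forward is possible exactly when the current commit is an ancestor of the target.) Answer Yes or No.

A fast-forward from C to D is possible iff C is an ancestor of D.
Ancestors of D: {A, B, C, D, E, G, H, I}.
C is among them, so fast-forward is possible.

Yes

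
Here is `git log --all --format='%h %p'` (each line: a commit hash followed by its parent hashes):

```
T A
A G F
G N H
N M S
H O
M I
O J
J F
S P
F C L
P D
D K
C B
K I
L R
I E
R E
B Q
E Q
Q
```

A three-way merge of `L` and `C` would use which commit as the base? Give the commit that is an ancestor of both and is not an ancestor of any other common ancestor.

Q

Ancestors of L: {E, L, Q, R}.
Ancestors of C: {B, C, Q}.
Common ancestors: {Q}.
The only common ancestor is Q, so it is the merge base.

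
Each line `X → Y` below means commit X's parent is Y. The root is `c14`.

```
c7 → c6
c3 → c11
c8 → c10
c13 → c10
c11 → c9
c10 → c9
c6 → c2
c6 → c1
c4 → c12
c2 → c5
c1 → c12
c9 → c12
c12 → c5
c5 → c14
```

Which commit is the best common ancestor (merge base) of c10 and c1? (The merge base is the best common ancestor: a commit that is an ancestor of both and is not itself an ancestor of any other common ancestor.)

c12

Ancestors of c10: {c10, c12, c14, c5, c9}.
Ancestors of c1: {c1, c12, c14, c5}.
Common ancestors: {c12, c14, c5}.
Among these, c12 is not an ancestor of any other common ancestor — it is the merge base.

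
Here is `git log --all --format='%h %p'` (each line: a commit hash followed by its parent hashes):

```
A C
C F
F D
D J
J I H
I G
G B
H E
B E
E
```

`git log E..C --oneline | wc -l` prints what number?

Reachable from C: {B, C, D, E, F, G, H, I, J}.
Reachable from E: {E}.
In C's history but not E's: {B, C, D, F, G, H, I, J} — 8 commits.

8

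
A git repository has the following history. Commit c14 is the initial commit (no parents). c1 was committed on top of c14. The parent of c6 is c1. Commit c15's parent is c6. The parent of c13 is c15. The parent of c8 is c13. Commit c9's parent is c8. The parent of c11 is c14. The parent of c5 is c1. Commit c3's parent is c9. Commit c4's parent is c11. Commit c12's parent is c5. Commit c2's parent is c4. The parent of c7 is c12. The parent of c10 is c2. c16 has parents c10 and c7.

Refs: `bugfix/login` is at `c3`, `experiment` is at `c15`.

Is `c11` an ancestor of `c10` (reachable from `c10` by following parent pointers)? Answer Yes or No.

Yes

Ancestors of c10 (commits reachable by following parents): {c10, c11, c14, c2, c4}.
c11 is in that set, so it is an ancestor of c10.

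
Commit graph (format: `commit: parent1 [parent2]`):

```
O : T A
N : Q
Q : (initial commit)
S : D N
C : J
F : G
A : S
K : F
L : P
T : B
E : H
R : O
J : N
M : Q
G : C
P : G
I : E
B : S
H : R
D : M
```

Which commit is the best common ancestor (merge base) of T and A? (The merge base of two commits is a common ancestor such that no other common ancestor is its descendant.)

S

Ancestors of T: {B, D, M, N, Q, S, T}.
Ancestors of A: {A, D, M, N, Q, S}.
Common ancestors: {D, M, N, Q, S}.
Among these, S is not an ancestor of any other common ancestor — it is the merge base.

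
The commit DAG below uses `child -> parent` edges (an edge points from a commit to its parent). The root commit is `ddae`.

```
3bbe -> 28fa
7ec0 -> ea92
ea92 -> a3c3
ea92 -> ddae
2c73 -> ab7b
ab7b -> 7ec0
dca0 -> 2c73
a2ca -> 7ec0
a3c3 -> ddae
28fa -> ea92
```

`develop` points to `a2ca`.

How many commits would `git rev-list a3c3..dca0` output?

Reachable from dca0: {2c73, 7ec0, a3c3, ab7b, dca0, ddae, ea92}.
Reachable from a3c3: {a3c3, ddae}.
In dca0's history but not a3c3's: {2c73, 7ec0, ab7b, dca0, ea92} — 5 commits.

5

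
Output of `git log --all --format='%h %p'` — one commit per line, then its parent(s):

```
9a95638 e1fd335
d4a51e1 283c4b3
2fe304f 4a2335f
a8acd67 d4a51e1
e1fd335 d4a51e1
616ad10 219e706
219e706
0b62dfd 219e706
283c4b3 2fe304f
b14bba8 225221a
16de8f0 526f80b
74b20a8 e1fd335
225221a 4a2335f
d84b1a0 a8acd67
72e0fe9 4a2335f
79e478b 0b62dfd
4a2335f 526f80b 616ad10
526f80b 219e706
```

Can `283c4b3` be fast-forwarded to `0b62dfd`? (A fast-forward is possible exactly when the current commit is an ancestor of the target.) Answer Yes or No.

No

A fast-forward from 283c4b3 to 0b62dfd is possible iff 283c4b3 is an ancestor of 0b62dfd.
Ancestors of 0b62dfd: {0b62dfd, 219e706}.
283c4b3 is not among them, so fast-forward is not possible.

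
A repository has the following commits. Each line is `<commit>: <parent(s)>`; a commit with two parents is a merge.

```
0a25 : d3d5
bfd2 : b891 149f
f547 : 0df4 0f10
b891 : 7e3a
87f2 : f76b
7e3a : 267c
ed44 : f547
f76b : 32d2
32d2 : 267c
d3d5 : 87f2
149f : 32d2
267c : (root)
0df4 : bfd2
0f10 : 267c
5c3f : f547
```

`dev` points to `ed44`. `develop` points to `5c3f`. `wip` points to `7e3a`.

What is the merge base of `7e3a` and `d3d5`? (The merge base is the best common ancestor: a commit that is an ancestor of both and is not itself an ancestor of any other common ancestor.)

267c

Ancestors of 7e3a: {267c, 7e3a}.
Ancestors of d3d5: {267c, 32d2, 87f2, d3d5, f76b}.
Common ancestors: {267c}.
The only common ancestor is 267c, so it is the merge base.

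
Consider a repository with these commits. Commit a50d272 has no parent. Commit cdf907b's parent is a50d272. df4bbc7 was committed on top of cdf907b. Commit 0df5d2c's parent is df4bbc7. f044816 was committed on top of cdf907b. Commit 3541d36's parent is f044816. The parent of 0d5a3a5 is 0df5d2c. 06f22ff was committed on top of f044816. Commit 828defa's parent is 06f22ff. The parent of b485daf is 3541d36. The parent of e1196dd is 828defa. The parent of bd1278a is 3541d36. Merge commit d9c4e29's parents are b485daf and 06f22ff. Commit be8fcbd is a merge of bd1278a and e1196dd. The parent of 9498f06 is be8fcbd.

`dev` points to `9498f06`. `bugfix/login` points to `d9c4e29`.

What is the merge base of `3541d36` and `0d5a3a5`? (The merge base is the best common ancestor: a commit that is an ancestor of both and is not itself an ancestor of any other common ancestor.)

cdf907b

Ancestors of 3541d36: {3541d36, a50d272, cdf907b, f044816}.
Ancestors of 0d5a3a5: {0d5a3a5, 0df5d2c, a50d272, cdf907b, df4bbc7}.
Common ancestors: {a50d272, cdf907b}.
Among these, cdf907b is not an ancestor of any other common ancestor — it is the merge base.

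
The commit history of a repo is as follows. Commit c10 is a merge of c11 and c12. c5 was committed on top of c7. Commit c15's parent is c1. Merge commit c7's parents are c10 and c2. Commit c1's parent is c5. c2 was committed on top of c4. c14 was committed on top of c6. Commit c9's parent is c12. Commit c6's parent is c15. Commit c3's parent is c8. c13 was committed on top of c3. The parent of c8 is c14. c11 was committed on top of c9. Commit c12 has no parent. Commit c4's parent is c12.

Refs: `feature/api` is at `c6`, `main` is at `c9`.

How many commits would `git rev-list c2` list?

3

Walking parent pointers from c2: reachable set = {c12, c2, c4}.
That is 3 commits.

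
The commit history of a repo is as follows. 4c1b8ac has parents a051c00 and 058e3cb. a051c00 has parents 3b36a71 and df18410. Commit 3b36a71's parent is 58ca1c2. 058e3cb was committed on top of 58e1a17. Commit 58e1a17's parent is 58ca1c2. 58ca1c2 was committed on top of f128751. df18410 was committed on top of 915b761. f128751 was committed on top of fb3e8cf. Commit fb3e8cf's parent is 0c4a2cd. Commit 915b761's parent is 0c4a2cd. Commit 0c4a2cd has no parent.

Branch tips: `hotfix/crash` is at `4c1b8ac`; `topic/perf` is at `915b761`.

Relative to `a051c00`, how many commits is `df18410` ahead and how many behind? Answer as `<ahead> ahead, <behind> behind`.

Reachable from df18410: {0c4a2cd, 915b761, df18410}.
Reachable from a051c00: {0c4a2cd, 3b36a71, 58ca1c2, 915b761, a051c00, df18410, f128751, fb3e8cf}.
Only in df18410's history (ahead): {} — 0.
Only in a051c00's history (behind): {3b36a71, 58ca1c2, a051c00, f128751, fb3e8cf} — 5.

0 ahead, 5 behind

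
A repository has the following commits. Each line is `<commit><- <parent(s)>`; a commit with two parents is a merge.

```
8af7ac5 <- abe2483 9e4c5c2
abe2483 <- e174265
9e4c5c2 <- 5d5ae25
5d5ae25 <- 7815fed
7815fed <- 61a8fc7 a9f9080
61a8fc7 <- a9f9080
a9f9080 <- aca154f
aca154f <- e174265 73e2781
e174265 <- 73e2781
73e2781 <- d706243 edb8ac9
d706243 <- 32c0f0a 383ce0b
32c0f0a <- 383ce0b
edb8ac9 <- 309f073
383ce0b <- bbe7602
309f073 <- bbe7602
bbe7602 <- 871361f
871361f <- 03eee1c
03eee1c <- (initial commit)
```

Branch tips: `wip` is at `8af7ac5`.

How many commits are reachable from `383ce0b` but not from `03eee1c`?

Reachable from 383ce0b: {03eee1c, 383ce0b, 871361f, bbe7602}.
Reachable from 03eee1c: {03eee1c}.
In 383ce0b's history but not 03eee1c's: {383ce0b, 871361f, bbe7602} — 3 commits.

3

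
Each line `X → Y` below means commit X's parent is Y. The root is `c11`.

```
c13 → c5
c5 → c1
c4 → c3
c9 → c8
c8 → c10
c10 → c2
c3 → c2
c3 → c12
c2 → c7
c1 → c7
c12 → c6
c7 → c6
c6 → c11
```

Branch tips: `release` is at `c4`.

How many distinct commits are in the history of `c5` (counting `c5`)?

Walking parent pointers from c5: reachable set = {c1, c11, c5, c6, c7}.
That is 5 commits.

5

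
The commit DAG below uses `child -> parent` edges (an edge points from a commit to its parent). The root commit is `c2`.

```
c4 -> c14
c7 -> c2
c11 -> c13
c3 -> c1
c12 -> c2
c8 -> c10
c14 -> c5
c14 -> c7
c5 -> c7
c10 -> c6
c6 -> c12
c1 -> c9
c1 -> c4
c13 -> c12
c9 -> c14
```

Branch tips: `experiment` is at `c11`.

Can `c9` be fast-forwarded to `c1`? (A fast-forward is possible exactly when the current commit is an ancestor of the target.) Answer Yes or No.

Yes

A fast-forward from c9 to c1 is possible iff c9 is an ancestor of c1.
Ancestors of c1: {c1, c14, c2, c4, c5, c7, c9}.
c9 is among them, so fast-forward is possible.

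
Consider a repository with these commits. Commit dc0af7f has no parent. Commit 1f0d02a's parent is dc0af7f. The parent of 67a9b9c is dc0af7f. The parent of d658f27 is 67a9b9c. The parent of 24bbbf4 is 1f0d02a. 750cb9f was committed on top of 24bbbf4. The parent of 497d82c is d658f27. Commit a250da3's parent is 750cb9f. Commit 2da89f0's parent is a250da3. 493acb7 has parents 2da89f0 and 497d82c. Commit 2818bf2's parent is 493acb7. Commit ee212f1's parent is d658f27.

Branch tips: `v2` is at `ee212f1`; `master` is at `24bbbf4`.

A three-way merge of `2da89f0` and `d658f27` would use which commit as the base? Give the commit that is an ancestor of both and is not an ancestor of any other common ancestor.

dc0af7f

Ancestors of 2da89f0: {1f0d02a, 24bbbf4, 2da89f0, 750cb9f, a250da3, dc0af7f}.
Ancestors of d658f27: {67a9b9c, d658f27, dc0af7f}.
Common ancestors: {dc0af7f}.
The only common ancestor is dc0af7f, so it is the merge base.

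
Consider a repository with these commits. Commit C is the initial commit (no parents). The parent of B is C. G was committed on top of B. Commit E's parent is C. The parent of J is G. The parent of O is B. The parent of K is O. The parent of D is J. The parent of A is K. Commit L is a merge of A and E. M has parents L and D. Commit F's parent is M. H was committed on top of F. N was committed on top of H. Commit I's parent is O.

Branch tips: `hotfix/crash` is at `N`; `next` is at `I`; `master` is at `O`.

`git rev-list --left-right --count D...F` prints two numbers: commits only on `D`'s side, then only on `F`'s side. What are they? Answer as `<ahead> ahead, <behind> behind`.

Reachable from D: {B, C, D, G, J}.
Reachable from F: {A, B, C, D, E, F, G, J, K, L, M, O}.
Only in D's history (ahead): {} — 0.
Only in F's history (behind): {A, E, F, K, L, M, O} — 7.

0 ahead, 7 behind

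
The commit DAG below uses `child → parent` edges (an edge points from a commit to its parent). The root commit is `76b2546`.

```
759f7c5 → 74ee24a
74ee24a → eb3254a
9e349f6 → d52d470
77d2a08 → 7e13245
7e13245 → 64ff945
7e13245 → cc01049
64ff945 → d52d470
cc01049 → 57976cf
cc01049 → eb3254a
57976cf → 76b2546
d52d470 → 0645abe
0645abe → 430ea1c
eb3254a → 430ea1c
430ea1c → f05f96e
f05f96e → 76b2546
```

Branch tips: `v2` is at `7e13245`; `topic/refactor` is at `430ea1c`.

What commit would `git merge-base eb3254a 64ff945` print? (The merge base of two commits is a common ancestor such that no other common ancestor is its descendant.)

Ancestors of eb3254a: {430ea1c, 76b2546, eb3254a, f05f96e}.
Ancestors of 64ff945: {0645abe, 430ea1c, 64ff945, 76b2546, d52d470, f05f96e}.
Common ancestors: {430ea1c, 76b2546, f05f96e}.
Among these, 430ea1c is not an ancestor of any other common ancestor — it is the merge base.

430ea1c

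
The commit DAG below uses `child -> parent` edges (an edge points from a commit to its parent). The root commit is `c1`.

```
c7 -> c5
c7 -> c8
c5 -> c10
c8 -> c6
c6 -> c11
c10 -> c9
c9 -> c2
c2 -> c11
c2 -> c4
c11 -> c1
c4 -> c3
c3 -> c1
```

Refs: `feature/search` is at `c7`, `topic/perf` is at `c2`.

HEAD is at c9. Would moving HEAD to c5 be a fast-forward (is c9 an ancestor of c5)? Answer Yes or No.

A fast-forward from c9 to c5 is possible iff c9 is an ancestor of c5.
Ancestors of c5: {c1, c10, c11, c2, c3, c4, c5, c9}.
c9 is among them, so fast-forward is possible.

Yes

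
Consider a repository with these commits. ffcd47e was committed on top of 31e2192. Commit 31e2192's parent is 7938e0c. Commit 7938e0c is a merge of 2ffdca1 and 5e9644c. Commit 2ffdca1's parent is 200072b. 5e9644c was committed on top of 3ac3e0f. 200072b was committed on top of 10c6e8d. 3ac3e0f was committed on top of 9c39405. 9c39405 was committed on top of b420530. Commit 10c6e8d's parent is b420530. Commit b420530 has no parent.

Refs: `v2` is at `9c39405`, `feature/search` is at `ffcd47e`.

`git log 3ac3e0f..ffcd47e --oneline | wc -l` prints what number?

Reachable from ffcd47e: {10c6e8d, 200072b, 2ffdca1, 31e2192, 3ac3e0f, 5e9644c, 7938e0c, 9c39405, b420530, ffcd47e}.
Reachable from 3ac3e0f: {3ac3e0f, 9c39405, b420530}.
In ffcd47e's history but not 3ac3e0f's: {10c6e8d, 200072b, 2ffdca1, 31e2192, 5e9644c, 7938e0c, ffcd47e} — 7 commits.

7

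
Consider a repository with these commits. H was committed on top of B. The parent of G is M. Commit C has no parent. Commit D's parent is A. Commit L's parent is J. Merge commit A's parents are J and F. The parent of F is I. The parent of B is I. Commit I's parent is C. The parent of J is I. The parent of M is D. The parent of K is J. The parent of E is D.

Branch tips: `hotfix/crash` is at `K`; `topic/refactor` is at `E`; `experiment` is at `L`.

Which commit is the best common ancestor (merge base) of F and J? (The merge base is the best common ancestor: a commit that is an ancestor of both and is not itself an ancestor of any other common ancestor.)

I

Ancestors of F: {C, F, I}.
Ancestors of J: {C, I, J}.
Common ancestors: {C, I}.
Among these, I is not an ancestor of any other common ancestor — it is the merge base.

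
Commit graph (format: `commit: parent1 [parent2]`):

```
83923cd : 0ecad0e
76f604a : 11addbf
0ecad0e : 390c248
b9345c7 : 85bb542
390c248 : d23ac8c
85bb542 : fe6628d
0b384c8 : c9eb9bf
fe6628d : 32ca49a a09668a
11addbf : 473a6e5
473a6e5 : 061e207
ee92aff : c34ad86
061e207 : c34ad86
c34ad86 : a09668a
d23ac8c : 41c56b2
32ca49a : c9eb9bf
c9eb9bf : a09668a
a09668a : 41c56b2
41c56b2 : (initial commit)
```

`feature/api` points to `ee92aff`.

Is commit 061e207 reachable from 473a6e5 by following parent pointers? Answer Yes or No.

Yes

Ancestors of 473a6e5 (commits reachable by following parents): {061e207, 41c56b2, 473a6e5, a09668a, c34ad86}.
061e207 is in that set, so it is an ancestor of 473a6e5.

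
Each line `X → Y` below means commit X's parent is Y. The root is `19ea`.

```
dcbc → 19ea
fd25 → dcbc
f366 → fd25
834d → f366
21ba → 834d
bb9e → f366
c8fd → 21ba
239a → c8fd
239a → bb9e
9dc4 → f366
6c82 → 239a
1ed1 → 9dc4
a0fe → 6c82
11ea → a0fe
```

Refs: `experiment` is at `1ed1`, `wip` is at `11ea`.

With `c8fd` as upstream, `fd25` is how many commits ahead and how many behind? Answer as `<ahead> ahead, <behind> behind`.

Reachable from fd25: {19ea, dcbc, fd25}.
Reachable from c8fd: {19ea, 21ba, 834d, c8fd, dcbc, f366, fd25}.
Only in fd25's history (ahead): {} — 0.
Only in c8fd's history (behind): {21ba, 834d, c8fd, f366} — 4.

0 ahead, 4 behind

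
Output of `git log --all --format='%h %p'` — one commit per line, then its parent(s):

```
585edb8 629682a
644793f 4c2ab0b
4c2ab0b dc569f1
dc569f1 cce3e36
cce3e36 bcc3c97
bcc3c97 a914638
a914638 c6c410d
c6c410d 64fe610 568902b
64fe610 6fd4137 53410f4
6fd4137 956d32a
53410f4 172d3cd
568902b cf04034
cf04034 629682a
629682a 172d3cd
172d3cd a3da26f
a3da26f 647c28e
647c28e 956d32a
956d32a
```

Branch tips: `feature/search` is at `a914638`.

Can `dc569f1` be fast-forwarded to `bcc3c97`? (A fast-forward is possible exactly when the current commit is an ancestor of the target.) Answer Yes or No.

A fast-forward from dc569f1 to bcc3c97 is possible iff dc569f1 is an ancestor of bcc3c97.
Ancestors of bcc3c97: {172d3cd, 53410f4, 568902b, 629682a, 647c28e, 64fe610, 6fd4137, 956d32a, a3da26f, a914638, bcc3c97, c6c410d, cf04034}.
dc569f1 is not among them, so fast-forward is not possible.

No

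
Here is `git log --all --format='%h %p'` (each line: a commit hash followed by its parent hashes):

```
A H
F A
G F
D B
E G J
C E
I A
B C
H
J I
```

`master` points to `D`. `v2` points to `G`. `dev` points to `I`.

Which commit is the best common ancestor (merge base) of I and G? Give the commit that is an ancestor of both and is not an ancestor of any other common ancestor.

Ancestors of I: {A, H, I}.
Ancestors of G: {A, F, G, H}.
Common ancestors: {A, H}.
Among these, A is not an ancestor of any other common ancestor — it is the merge base.

A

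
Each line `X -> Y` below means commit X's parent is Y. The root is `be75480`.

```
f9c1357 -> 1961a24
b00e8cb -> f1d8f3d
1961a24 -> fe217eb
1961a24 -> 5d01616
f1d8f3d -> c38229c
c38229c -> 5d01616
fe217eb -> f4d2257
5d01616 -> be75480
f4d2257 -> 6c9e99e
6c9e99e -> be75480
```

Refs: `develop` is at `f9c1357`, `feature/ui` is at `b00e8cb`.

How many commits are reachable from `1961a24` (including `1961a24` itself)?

6

Walking parent pointers from 1961a24: reachable set = {1961a24, 5d01616, 6c9e99e, be75480, f4d2257, fe217eb}.
That is 6 commits.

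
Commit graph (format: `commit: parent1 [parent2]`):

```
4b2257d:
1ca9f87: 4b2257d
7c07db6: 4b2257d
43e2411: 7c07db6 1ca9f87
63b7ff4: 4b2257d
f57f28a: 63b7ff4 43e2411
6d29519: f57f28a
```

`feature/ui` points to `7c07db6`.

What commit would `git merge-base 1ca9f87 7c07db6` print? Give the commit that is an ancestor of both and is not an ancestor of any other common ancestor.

Ancestors of 1ca9f87: {1ca9f87, 4b2257d}.
Ancestors of 7c07db6: {4b2257d, 7c07db6}.
Common ancestors: {4b2257d}.
The only common ancestor is 4b2257d, so it is the merge base.

4b2257d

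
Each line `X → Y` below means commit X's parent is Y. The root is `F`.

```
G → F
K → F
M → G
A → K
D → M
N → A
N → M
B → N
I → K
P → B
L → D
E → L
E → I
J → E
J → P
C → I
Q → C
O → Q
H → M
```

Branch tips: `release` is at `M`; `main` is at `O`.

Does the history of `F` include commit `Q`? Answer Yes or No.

No

Ancestors of F: {F}.
Q is not in that set, so it is not an ancestor of F.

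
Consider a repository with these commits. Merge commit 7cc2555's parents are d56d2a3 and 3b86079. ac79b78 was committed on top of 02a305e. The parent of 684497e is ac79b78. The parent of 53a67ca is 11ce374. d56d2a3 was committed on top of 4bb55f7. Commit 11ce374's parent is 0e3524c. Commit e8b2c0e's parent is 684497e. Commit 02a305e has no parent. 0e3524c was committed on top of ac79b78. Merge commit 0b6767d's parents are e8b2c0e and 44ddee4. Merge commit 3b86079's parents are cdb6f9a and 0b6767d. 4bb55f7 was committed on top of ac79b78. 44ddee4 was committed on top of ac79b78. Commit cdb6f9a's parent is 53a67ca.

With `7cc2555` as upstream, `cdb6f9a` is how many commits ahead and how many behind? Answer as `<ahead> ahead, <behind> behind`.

Reachable from cdb6f9a: {02a305e, 0e3524c, 11ce374, 53a67ca, ac79b78, cdb6f9a}.
Reachable from 7cc2555: {02a305e, 0b6767d, 0e3524c, 11ce374, 3b86079, 44ddee4, 4bb55f7, 53a67ca, 684497e, 7cc2555, ac79b78, cdb6f9a, d56d2a3, e8b2c0e}.
Only in cdb6f9a's history (ahead): {} — 0.
Only in 7cc2555's history (behind): {0b6767d, 3b86079, 44ddee4, 4bb55f7, 684497e, 7cc2555, d56d2a3, e8b2c0e} — 8.

0 ahead, 8 behind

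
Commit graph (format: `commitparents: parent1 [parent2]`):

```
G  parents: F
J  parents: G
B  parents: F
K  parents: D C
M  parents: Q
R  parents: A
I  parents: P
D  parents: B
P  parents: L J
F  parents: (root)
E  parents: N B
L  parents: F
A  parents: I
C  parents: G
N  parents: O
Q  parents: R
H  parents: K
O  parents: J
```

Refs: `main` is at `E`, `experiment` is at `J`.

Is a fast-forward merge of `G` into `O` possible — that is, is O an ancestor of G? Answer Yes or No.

No

A fast-forward from O to G is possible iff O is an ancestor of G.
Ancestors of G: {F, G}.
O is not among them, so fast-forward is not possible.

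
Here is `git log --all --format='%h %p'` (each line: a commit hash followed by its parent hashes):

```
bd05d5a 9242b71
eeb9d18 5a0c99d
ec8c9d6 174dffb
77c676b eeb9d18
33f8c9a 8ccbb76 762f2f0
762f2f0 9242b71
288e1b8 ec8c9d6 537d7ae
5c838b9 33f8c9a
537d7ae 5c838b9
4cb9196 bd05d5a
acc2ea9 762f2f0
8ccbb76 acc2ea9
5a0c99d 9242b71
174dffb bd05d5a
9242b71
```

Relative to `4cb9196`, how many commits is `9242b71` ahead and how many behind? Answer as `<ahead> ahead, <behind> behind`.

0 ahead, 2 behind

Reachable from 9242b71: {9242b71}.
Reachable from 4cb9196: {4cb9196, 9242b71, bd05d5a}.
Only in 9242b71's history (ahead): {} — 0.
Only in 4cb9196's history (behind): {4cb9196, bd05d5a} — 2.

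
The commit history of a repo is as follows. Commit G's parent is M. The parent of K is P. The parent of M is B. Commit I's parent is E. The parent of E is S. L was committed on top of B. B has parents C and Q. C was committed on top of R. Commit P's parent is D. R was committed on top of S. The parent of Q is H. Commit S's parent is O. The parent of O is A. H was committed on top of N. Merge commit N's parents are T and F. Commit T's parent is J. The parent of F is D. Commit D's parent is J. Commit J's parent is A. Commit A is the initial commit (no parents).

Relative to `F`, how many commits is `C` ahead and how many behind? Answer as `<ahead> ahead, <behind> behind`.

Reachable from C: {A, C, O, R, S}.
Reachable from F: {A, D, F, J}.
Only in C's history (ahead): {C, O, R, S} — 4.
Only in F's history (behind): {D, F, J} — 3.

4 ahead, 3 behind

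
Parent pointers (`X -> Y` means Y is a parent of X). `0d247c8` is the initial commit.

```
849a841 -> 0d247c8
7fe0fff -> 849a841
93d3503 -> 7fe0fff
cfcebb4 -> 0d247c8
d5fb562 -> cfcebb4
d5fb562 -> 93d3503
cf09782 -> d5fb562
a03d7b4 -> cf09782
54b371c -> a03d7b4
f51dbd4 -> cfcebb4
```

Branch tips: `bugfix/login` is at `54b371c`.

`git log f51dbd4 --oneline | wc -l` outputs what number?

Walking parent pointers from f51dbd4: reachable set = {0d247c8, cfcebb4, f51dbd4}.
That is 3 commits.

3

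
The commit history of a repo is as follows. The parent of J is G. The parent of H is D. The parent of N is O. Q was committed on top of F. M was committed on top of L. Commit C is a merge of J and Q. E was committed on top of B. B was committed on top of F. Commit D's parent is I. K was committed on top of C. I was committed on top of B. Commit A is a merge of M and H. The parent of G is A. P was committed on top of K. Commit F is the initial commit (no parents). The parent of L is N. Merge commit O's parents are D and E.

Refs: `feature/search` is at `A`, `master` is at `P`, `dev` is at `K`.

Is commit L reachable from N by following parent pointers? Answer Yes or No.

No

Ancestors of N: {B, D, E, F, I, N, O}.
L is not in that set, so it is not an ancestor of N.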